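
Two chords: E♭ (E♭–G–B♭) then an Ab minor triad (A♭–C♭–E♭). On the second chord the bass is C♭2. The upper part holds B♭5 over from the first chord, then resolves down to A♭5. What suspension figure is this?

7–6 suspension.

At the second chord the bass is C♭2. The suspended B♭5 lies a seventh above the bass; after resolving down by step to A♭5, the interval above the bass becomes a sixth.
Suspension figures are named by those two intervals: 7–6.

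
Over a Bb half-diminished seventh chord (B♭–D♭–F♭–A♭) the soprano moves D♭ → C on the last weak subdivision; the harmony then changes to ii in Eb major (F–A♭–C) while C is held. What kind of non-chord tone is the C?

The harmony at that moment is B♭ half-diminished seventh chord (B♭, D♭, F♭, A♭); C is not a chord tone.
It is approached by step down from D♭ and then sustained as the same pitch into the next harmony.
Arriving early and becoming a chord tone when the harmony changes — an anticipation.

C is an anticipation.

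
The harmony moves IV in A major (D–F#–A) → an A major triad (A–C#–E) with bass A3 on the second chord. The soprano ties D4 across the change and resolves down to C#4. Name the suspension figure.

4–3 suspension.

At the second chord the bass is A3. The suspended D4 lies a fourth above the bass; after resolving down by step to C#4, the interval above the bass becomes a third.
Suspension figures are named by those two intervals: 4–3.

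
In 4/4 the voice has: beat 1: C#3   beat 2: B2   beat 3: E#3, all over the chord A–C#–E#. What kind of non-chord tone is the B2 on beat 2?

Escape tone.

The harmony at that moment is A augmented triad (A, C#, E#); B2 is not a chord tone.
It is approached by step down from C#3 and left by leap up to E#3.
Step in, leap out, on a weak beat — an escape tone.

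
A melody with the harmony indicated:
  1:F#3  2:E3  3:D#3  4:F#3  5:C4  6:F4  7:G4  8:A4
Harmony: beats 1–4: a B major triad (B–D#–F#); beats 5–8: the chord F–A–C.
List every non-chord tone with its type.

E3 (beat 2) — passing tone; G4 (beat 7) — passing tone.

The harmony at that moment is B major triad (B, D#, F#); E3 is not a chord tone.
It is approached by step down from F#3 and left by step down to D#3.
Step in, step out in the same direction — a passing tone.
The harmony at that moment is F major triad (F, A, C); G4 is not a chord tone.
It is approached by step up from F4 and left by step up to A4.
Step in, step out in the same direction — a passing tone.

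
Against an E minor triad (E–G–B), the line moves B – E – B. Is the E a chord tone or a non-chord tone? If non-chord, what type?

E minor triad contains E, G, B; E is the root, so it is a chord tone.

Chord tone (the root of E minor triad).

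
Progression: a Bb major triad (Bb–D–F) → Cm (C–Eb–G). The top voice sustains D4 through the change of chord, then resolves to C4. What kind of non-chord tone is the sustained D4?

The harmony at that moment is C minor triad (C, Eb, G); D4 is not a chord tone.
It is held over (the same pitch as the preceding D4) and left by step down to C4.
Held over from the previous chord and resolving down by step — a suspension.

D4 is a suspension.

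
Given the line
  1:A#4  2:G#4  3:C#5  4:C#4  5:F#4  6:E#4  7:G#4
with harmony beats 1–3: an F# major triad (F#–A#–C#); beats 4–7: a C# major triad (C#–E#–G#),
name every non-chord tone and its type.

G#4 (beat 2) — escape tone; F#4 (beat 5) — appoggiatura.

The harmony at that moment is F# major triad (F#, A#, C#); G#4 is not a chord tone.
It is approached by step down from A#4 and left by leap up to C#5.
Step in, leap out — an escape tone.
The harmony at that moment is C# major triad (C#, E#, G#); F#4 is not a chord tone.
It is approached by leap up from C#4 and left by step down to E#4.
Leap in, step out — an appoggiatura.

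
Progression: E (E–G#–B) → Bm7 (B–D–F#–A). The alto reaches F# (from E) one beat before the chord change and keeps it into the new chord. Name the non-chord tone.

The harmony at that moment is E major triad (E, G#, B); F# is not a chord tone.
It is approached by step up from E and then sustained as the same pitch into the next harmony.
Arriving early and becoming a chord tone when the harmony changes — an anticipation.

F# is an anticipation.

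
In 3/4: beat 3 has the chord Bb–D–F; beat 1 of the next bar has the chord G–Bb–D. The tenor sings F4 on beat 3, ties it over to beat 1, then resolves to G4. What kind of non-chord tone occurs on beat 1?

Retardation.

The harmony at that moment is G minor triad (G, Bb, D); F4 is not a chord tone.
It is held over (the same pitch as the preceding F4) and left by step up to G4.
Held over from the previous chord and resolving up by step — a retardation.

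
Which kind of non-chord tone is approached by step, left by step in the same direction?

Approach: by step. Departure: by step, continuing in the same direction.
Stepwise on both sides with no change of direction means the note fills in the space between two different chord tones — a passing tone. (Had it turned back to its starting note it would be a neighbor tone instead.)

Passing tone.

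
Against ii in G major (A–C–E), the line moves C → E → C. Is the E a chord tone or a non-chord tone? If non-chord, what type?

Chord tone (the fifth of A minor triad).

A minor triad contains A, C, E; E is the fifth, so it is a chord tone.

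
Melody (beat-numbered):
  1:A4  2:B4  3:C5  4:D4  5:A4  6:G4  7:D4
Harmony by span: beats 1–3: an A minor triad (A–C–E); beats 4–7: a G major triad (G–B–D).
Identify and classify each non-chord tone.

The harmony at that moment is A minor triad (A, C, E); B4 is not a chord tone.
It is approached by step up from A4 and left by step up to C5.
Step in, step out in the same direction — a passing tone.
The harmony at that moment is G major triad (G, B, D); A4 is not a chord tone.
It is approached by leap up from D4 and left by step down to G4.
Leap in, step out — an appoggiatura.

B4 (beat 2) — passing tone; A4 (beat 5) — appoggiatura.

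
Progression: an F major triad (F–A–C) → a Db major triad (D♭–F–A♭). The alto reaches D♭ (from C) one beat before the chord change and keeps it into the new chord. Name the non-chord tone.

The harmony at that moment is F major triad (F, A, C); D♭ is not a chord tone.
It is approached by step up from C and then sustained as the same pitch into the next harmony.
Arriving early and becoming a chord tone when the harmony changes — an anticipation.

D♭ is an anticipation.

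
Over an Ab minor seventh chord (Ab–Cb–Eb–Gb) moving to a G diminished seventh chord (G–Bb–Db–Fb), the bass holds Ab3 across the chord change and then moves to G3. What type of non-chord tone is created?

Ab3 is a suspension.

The harmony at that moment is G diminished seventh chord (G, Bb, Db, Fb); Ab3 is not a chord tone.
It is held over (the same pitch as the preceding Ab3) and left by step down to G3.
Held over from the previous chord and resolving down by step — a suspension.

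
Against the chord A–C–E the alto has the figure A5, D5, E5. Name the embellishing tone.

The harmony at that moment is A minor triad (A, C, E); D5 is not a chord tone.
It is approached by leap down from A5 and left by step up to E5.
Leap in, step out — an appoggiatura.

D5 is an appoggiatura.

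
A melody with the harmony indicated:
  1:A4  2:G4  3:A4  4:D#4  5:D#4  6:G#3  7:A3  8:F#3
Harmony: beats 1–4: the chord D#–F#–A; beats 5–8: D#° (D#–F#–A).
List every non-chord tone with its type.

G4 (beat 2) — neighbor tone; G#3 (beat 6) — appoggiatura.

The harmony at that moment is D# diminished triad (D#, F#, A); G4 is not a chord tone.
It is approached by step down from A4 and left by step up to A4.
Step away and step back to the same note — a neighbor tone (lower neighbor).
The harmony at that moment is D# diminished triad (D#, F#, A); G#3 is not a chord tone.
It is approached by leap down from D#4 and left by step up to A3.
Leap in, step out — an appoggiatura.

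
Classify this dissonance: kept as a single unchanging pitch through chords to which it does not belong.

Approach: none. Departure: none — a single pitch is sustained while the chords change around it, passing through harmonies that do not contain it.
No melodic motion at all; the dissonance is created entirely by the moving harmonies against the stationary note — a pedal tone (pedal point).

Pedal tone.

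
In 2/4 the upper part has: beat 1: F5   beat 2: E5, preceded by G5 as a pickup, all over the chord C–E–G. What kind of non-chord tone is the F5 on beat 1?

The harmony at that moment is C major triad (C, E, G); F5 is not a chord tone.
It is approached by step down from G5 and left by step down to E5.
Step in, step out in the same direction — a passing tone.

Passing tone.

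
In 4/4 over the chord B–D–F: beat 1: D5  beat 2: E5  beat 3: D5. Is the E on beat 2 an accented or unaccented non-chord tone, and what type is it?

Unaccented neighbor tone.

The harmony at that moment is B diminished triad (B, D, F); E5 is not a chord tone.
It is approached by step up from D5 and left by step down to D5.
Step away and step back to the same note — a neighbor tone (upper neighbor).
It falls on a weak beat, so it is unaccented.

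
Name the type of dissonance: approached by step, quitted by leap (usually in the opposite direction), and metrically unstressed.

Approach: by step. Departure: by leap. Metric position: weak.
Step in, leap out, from a weak position — an escape tone (échappée). (It is the mirror image of the appoggiatura, which leaps in and steps out on a strong beat.)

Escape tone.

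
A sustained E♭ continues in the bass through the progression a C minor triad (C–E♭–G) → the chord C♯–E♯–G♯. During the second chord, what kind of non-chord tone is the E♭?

The harmony at that moment is C♯ major triad (C♯, E♯, G♯); E♭ is not a chord tone.
It is held over (the same pitch as the preceding E♭) and then sustained as the same pitch into the next harmony.
Sustained through a change of harmony — a pedal tone.

Pedal tone (pedal point).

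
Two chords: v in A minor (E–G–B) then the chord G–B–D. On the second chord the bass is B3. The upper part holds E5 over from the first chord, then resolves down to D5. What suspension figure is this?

At the second chord the bass is B3. The suspended E5 lies a fourth above the bass; after resolving down by step to D5, the interval above the bass becomes a third.
Suspension figures are named by those two intervals: 4–3.

4–3 suspension.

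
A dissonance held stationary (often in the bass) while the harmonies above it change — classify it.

Approach: none. Departure: none — a single pitch is sustained while the chords change around it, passing through harmonies that do not contain it.
No melodic motion at all; the dissonance is created entirely by the moving harmonies against the stationary note — a pedal tone (pedal point).

Pedal tone.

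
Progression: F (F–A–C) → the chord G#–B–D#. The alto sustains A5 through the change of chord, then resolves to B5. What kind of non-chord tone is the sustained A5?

A5 is a retardation.

The harmony at that moment is G# minor triad (G#, B, D#); A5 is not a chord tone.
It is held over (the same pitch as the preceding A5) and left by step up to B5.
Held over from the previous chord and resolving up by step — a retardation.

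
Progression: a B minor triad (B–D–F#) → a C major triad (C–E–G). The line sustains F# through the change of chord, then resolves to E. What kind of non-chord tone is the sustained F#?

The harmony at that moment is C major triad (C, E, G); F# is not a chord tone.
It is held over (the same pitch as the preceding F#) and left by step down to E.
Held over from the previous chord and resolving down by step — a suspension.

F# is a suspension.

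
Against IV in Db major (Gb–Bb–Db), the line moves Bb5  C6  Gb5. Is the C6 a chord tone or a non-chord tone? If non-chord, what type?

Non-chord tone — an escape tone.

The harmony at that moment is Gb major triad (Gb, Bb, Db); C6 is not a chord tone.
It is approached by step up from Bb5 and left by leap down to Gb5.
Step in, leap out — an escape tone.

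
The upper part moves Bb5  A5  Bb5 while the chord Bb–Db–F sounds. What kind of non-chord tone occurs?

The harmony at that moment is Bb minor triad (Bb, Db, F); A5 is not a chord tone.
It is approached by step down from Bb5 and left by step up to Bb5.
Step away and step back to the same note — a neighbor tone (lower neighbor).

A5 is a neighbor tone.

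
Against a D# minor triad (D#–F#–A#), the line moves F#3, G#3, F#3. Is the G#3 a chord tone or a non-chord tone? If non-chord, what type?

The harmony at that moment is D# minor triad (D#, F#, A#); G#3 is not a chord tone.
It is approached by step up from F#3 and left by step down to F#3.
Step away and step back to the same note — a neighbor tone (upper neighbor).

Non-chord tone — a neighbor tone.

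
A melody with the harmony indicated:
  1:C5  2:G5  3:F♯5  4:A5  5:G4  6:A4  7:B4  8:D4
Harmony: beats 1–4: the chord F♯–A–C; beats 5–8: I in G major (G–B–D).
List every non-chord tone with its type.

The harmony at that moment is F♯ diminished triad (F♯, A, C); G5 is not a chord tone.
It is approached by leap up from C5 and left by step down to F♯5.
Leap in, step out — an appoggiatura.
The harmony at that moment is G major triad (G, B, D); A4 is not a chord tone.
It is approached by step up from G4 and left by step up to B4.
Step in, step out in the same direction — a passing tone.

G5 (beat 2) — appoggiatura; A4 (beat 6) — passing tone.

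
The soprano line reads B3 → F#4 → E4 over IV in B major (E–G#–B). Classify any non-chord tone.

The harmony at that moment is E major triad (E, G#, B); F#4 is not a chord tone.
It is approached by leap up from B3 and left by step down to E4.
Leap in, step out — an appoggiatura.

F#4 is an appoggiatura.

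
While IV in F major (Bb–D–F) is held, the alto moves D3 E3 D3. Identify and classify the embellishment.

The harmony at that moment is Bb major triad (Bb, D, F); E3 is not a chord tone.
It is approached by step up from D3 and left by step down to D3.
Step away and step back to the same note — a neighbor tone (upper neighbor).

E3 is a neighbor tone.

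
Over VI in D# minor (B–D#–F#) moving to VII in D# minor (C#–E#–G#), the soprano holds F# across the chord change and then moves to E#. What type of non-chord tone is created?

The harmony at that moment is C# major triad (C#, E#, G#); F# is not a chord tone.
It is held over (the same pitch as the preceding F#) and left by step down to E#.
Held over from the previous chord and resolving down by step — a suspension.

F# is a suspension.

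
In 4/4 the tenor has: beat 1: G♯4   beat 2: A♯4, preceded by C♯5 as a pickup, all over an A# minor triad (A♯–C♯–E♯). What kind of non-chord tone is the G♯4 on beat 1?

The harmony at that moment is A♯ minor triad (A♯, C♯, E♯); G♯4 is not a chord tone.
It is approached by leap down from C♯5 and left by step up to A♯4.
Leap in, step out, metrically accented — an appoggiatura.

Appoggiatura.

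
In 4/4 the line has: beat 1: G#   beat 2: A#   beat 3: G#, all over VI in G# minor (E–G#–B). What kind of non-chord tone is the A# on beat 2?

The harmony at that moment is E major triad (E, G#, B); A# is not a chord tone.
It is approached by step up from G# and left by step down to G#.
Step away and step back to the same note — a neighbor tone (upper neighbor).

Upper neighbor tone.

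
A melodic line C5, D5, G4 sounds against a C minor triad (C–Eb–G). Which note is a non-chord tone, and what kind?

The harmony at that moment is C minor triad (C, Eb, G); D5 is not a chord tone.
It is approached by step up from C5 and left by leap down to G4.
Step in, leap out — an escape tone.

D5 is an escape tone.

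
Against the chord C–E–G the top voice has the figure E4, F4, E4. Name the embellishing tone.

F4 is a neighbor tone.

The harmony at that moment is C major triad (C, E, G); F4 is not a chord tone.
It is approached by step up from E4 and left by step down to E4.
Step away and step back to the same note — a neighbor tone (upper neighbor).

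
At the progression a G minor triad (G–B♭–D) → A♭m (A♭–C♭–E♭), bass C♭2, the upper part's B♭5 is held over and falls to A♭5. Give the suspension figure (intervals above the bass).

At the second chord the bass is C♭2. The suspended B♭5 lies a seventh above the bass; after resolving down by step to A♭5, the interval above the bass becomes a sixth.
Suspension figures are named by those two intervals: 7–6.

7–6 suspension.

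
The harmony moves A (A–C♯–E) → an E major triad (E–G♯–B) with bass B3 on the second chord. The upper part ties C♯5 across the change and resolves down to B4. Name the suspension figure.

At the second chord the bass is B3. The suspended C♯5 lies a ninth above the bass; after resolving down by step to B4, the interval above the bass becomes an octave.
Suspension figures are named by those two intervals: 9–8.

9–8 suspension.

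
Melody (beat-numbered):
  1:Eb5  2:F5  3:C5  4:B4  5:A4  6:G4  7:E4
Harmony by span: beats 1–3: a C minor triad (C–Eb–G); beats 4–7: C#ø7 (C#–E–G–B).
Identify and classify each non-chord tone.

F5 (beat 2) — escape tone; A4 (beat 5) — passing tone.

The harmony at that moment is C minor triad (C, Eb, G); F5 is not a chord tone.
It is approached by step up from Eb5 and left by leap down to C5.
Step in, leap out — an escape tone.
The harmony at that moment is C# half-diminished seventh chord (C#, E, G, B); A4 is not a chord tone.
It is approached by step down from B4 and left by step down to G4.
Step in, step out in the same direction — a passing tone.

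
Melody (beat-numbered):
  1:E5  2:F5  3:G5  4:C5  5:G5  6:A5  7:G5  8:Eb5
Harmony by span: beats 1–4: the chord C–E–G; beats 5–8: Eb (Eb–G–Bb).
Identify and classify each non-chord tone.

The harmony at that moment is C major triad (C, E, G); F5 is not a chord tone.
It is approached by step up from E5 and left by step up to G5.
Step in, step out in the same direction — a passing tone.
The harmony at that moment is Eb major triad (Eb, G, Bb); A5 is not a chord tone.
It is approached by step up from G5 and left by step down to G5.
Step away and step back to the same note — a neighbor tone (upper neighbor).

F5 (beat 2) — passing tone; A5 (beat 6) — neighbor tone.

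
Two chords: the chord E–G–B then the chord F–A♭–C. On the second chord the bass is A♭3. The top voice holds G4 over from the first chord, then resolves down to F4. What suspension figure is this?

At the second chord the bass is A♭3. The suspended G4 lies a seventh above the bass; after resolving down by step to F4, the interval above the bass becomes a sixth.
Suspension figures are named by those two intervals: 7–6.

7–6 suspension.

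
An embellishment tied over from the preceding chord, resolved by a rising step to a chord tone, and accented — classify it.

Approach: by preparation — the pitch is first a chord tone, then held (tied or repeated) while the harmony changes under it. Departure: up by step. Metric position: strong.
A prepared dissonance that resolves upward by step — a retardation. (The same figure resolving downward would be a suspension.)

Retardation.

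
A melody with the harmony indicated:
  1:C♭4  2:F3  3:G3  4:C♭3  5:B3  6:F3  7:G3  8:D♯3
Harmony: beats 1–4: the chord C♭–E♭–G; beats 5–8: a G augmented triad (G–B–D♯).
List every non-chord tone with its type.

F3 (beat 2) — appoggiatura; F3 (beat 6) — appoggiatura.

The harmony at that moment is C♭ augmented triad (C♭, E♭, G); F3 is not a chord tone.
It is approached by leap down from C♭4 and left by step up to G3.
Leap in, step out — an appoggiatura.
The harmony at that moment is G augmented triad (G, B, D♯); F3 is not a chord tone.
It is approached by leap down from B3 and left by step up to G3.
Leap in, step out — an appoggiatura.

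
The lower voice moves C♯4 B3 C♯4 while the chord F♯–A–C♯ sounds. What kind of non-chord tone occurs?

B3 is a neighbor tone.

The harmony at that moment is F♯ minor triad (F♯, A, C♯); B3 is not a chord tone.
It is approached by step down from C♯4 and left by step up to C♯4.
Step away and step back to the same note — a neighbor tone (lower neighbor).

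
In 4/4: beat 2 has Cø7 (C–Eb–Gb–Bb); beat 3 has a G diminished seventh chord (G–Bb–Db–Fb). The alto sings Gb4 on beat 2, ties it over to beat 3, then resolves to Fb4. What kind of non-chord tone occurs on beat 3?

Suspension.

The harmony at that moment is G diminished seventh chord (G, Bb, Db, Fb); Gb4 is not a chord tone.
It is held over (the same pitch as the preceding Gb4) and left by step down to Fb4.
Held over from the previous chord and resolving down by step — a suspension.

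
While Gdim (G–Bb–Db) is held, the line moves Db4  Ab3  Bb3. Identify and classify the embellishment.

Ab3 is an appoggiatura.

The harmony at that moment is G diminished triad (G, Bb, Db); Ab3 is not a chord tone.
It is approached by leap down from Db4 and left by step up to Bb3.
Leap in, step out — an appoggiatura.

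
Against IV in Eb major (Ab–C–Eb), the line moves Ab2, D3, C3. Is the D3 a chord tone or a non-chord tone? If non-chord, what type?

The harmony at that moment is Ab major triad (Ab, C, Eb); D3 is not a chord tone.
It is approached by leap up from Ab2 and left by step down to C3.
Leap in, step out — an appoggiatura.

Non-chord tone — an appoggiatura.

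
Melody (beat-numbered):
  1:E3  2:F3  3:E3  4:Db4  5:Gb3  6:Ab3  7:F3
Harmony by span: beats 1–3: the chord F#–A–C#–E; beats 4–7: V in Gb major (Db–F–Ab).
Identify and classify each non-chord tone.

The harmony at that moment is F# minor seventh chord (F#, A, C#, E); F3 is not a chord tone.
It is approached by step up from E3 and left by step down to E3.
Step away and step back to the same note — a neighbor tone (upper neighbor).
The harmony at that moment is Db major triad (Db, F, Ab); Gb3 is not a chord tone.
It is approached by leap down from Db4 and left by step up to Ab3.
Leap in, step out — an appoggiatura.

F3 (beat 2) — neighbor tone; Gb3 (beat 5) — appoggiatura.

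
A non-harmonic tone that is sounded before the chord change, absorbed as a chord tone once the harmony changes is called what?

Anticipation.

Approach: ahead of the chord change (typically by step), so it is dissonant against the current harmony. Departure: none — the same pitch is restated or held and is a chord tone of the new harmony.
Dissonant first, consonant once the harmony catches up: the note simply arrives early — an anticipation. (The reverse timing, consonant first and dissonant after the change, would be a suspension or retardation.)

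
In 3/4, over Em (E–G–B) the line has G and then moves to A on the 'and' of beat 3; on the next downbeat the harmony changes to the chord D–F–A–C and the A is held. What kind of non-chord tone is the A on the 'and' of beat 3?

The harmony at that moment is E minor triad (E, G, B); A is not a chord tone.
It is approached by step up from G and then sustained as the same pitch into the next harmony.
Arriving early and becoming a chord tone when the harmony changes — an anticipation.

Anticipation.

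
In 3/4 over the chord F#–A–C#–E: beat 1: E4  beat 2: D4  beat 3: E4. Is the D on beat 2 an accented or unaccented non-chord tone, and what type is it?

Unaccented neighbor tone.

The harmony at that moment is F# minor seventh chord (F#, A, C#, E); D4 is not a chord tone.
It is approached by step down from E4 and left by step up to E4.
Step away and step back to the same note — a neighbor tone (lower neighbor).
It falls on a weak beat, so it is unaccented.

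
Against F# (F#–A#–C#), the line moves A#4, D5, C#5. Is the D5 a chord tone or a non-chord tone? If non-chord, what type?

The harmony at that moment is F# major triad (F#, A#, C#); D5 is not a chord tone.
It is approached by leap up from A#4 and left by step down to C#5.
Leap in, step out — an appoggiatura.

Non-chord tone — an appoggiatura.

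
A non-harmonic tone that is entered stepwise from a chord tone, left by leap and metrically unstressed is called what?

Approach: by step. Departure: by leap. Metric position: weak.
Step in, leap out, from a weak position — an escape tone (échappée). (It is the mirror image of the appoggiatura, which leaps in and steps out on a strong beat.)

Escape tone.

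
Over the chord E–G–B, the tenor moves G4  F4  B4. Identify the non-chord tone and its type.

F4 is an escape tone.

The harmony at that moment is E minor triad (E, G, B); F4 is not a chord tone.
It is approached by step down from G4 and left by leap up to B4.
Step in, leap out — an escape tone.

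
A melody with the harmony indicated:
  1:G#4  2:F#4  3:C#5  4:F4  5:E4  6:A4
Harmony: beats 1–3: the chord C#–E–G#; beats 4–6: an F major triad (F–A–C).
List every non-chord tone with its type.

The harmony at that moment is C# minor triad (C#, E, G#); F#4 is not a chord tone.
It is approached by step down from G#4 and left by leap up to C#5.
Step in, leap out — an escape tone.
The harmony at that moment is F major triad (F, A, C); E4 is not a chord tone.
It is approached by step down from F4 and left by leap up to A4.
Step in, leap out — an escape tone.

F#4 (beat 2) — escape tone; E4 (beat 5) — escape tone.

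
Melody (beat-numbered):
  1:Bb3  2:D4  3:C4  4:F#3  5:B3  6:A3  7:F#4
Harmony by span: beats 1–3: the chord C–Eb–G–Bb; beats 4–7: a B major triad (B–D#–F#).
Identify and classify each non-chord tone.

The harmony at that moment is C minor seventh chord (C, Eb, G, Bb); D4 is not a chord tone.
It is approached by leap up from Bb3 and left by step down to C4.
Leap in, step out — an appoggiatura.
The harmony at that moment is B major triad (B, D#, F#); A3 is not a chord tone.
It is approached by step down from B3 and left by leap up to F#4.
Step in, leap out — an escape tone.

D4 (beat 2) — appoggiatura; A3 (beat 6) — escape tone.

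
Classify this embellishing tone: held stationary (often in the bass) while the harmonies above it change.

Approach: none. Departure: none — a single pitch is sustained while the chords change around it, passing through harmonies that do not contain it.
No melodic motion at all; the dissonance is created entirely by the moving harmonies against the stationary note — a pedal tone (pedal point).

Pedal tone.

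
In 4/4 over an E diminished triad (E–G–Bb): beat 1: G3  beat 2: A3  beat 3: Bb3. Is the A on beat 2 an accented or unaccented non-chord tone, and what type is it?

The harmony at that moment is E diminished triad (E, G, Bb); A3 is not a chord tone.
It is approached by step up from G3 and left by step up to Bb3.
Step in, step out in the same direction — a passing tone.
It falls on a weak beat, so it is unaccented.

Unaccented passing tone.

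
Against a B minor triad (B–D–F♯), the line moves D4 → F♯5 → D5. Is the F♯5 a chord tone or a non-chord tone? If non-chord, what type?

Chord tone (the fifth of B minor triad).

B minor triad contains B, D, F♯; F♯ is the fifth, so it is a chord tone.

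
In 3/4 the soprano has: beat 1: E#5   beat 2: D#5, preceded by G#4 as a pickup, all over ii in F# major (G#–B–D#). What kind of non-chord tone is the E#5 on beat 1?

Appoggiatura.

The harmony at that moment is G# minor triad (G#, B, D#); E#5 is not a chord tone.
It is approached by leap up from G#4 and left by step down to D#5.
Leap in, step out, metrically accented — an appoggiatura.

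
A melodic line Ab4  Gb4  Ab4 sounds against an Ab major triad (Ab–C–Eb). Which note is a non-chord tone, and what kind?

Gb4 is a neighbor tone.

The harmony at that moment is Ab major triad (Ab, C, Eb); Gb4 is not a chord tone.
It is approached by step down from Ab4 and left by step up to Ab4.
Step away and step back to the same note — a neighbor tone (lower neighbor).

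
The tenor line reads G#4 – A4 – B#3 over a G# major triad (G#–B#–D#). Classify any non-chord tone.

A4 is an escape tone.

The harmony at that moment is G# major triad (G#, B#, D#); A4 is not a chord tone.
It is approached by step up from G#4 and left by leap down to B#3.
Step in, leap out — an escape tone.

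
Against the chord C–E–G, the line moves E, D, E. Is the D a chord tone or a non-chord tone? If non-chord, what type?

Non-chord tone — a neighbor tone.

The harmony at that moment is C major triad (C, E, G); D is not a chord tone.
It is approached by step down from E and left by step up to E.
Step away and step back to the same note — a neighbor tone (lower neighbor).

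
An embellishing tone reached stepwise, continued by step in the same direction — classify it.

Approach: by step. Departure: by step, continuing in the same direction.
Stepwise on both sides with no change of direction means the note fills in the space between two different chord tones — a passing tone. (Had it turned back to its starting note it would be a neighbor tone instead.)

Passing tone.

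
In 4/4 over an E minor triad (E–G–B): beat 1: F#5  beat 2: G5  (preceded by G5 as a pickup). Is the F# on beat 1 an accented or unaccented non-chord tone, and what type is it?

Accented neighbor tone.

The harmony at that moment is E minor triad (E, G, B); F#5 is not a chord tone.
It is approached by step down from G5 and left by step up to G5.
Step away and step back to the same note — a neighbor tone (lower neighbor).
It falls on the downbeat, so it is accented.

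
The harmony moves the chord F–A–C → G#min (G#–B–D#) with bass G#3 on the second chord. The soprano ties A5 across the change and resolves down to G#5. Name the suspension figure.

9–8 suspension.

At the second chord the bass is G#3. The suspended A5 lies a ninth above the bass; after resolving down by step to G#5, the interval above the bass becomes an octave.
Suspension figures are named by those two intervals: 9–8.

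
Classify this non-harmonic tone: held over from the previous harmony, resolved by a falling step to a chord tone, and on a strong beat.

Suspension.

Approach: by preparation — the pitch is first a chord tone, then held (tied or repeated) while the harmony changes under it. Departure: down by step. Metric position: strong.
A prepared dissonance that resolves downward by step — a suspension. (The same figure resolving upward would be a retardation.)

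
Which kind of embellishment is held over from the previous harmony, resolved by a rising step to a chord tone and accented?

Retardation.

Approach: by preparation — the pitch is first a chord tone, then held (tied or repeated) while the harmony changes under it. Departure: up by step. Metric position: strong.
A prepared dissonance that resolves upward by step — a retardation. (The same figure resolving downward would be a suspension.)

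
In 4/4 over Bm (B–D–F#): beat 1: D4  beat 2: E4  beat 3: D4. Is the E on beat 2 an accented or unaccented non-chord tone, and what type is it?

The harmony at that moment is B minor triad (B, D, F#); E4 is not a chord tone.
It is approached by step up from D4 and left by step down to D4.
Step away and step back to the same note — a neighbor tone (upper neighbor).
It falls on a weak beat, so it is unaccented.

Unaccented neighbor tone.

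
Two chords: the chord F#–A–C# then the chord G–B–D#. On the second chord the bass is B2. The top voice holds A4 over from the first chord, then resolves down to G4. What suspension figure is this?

7–6 suspension.

At the second chord the bass is B2. The suspended A4 lies a seventh above the bass; after resolving down by step to G4, the interval above the bass becomes a sixth.
Suspension figures are named by those two intervals: 7–6.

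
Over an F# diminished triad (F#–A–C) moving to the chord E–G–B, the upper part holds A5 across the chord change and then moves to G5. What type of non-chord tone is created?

The harmony at that moment is E minor triad (E, G, B); A5 is not a chord tone.
It is held over (the same pitch as the preceding A5) and left by step down to G5.
Held over from the previous chord and resolving down by step — a suspension.

A5 is a suspension.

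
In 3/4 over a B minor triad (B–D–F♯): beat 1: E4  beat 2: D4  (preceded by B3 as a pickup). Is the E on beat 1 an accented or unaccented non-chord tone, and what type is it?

Accented appoggiatura.

The harmony at that moment is B minor triad (B, D, F♯); E4 is not a chord tone.
It is approached by leap up from B3 and left by step down to D4.
Leap in, step out — an appoggiatura.
It falls on the downbeat, so it is accented.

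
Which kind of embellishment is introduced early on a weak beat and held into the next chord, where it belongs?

Approach: ahead of the chord change (typically by step), so it is dissonant against the current harmony. Departure: none — the same pitch is restated or held and is a chord tone of the new harmony.
Dissonant first, consonant once the harmony catches up: the note simply arrives early — an anticipation. (The reverse timing, consonant first and dissonant after the change, would be a suspension or retardation.)

Anticipation.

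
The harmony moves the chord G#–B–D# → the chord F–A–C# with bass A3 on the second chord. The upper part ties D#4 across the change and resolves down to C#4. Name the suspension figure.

At the second chord the bass is A3. The suspended D#4 lies a fourth above the bass; after resolving down by step to C#4, the interval above the bass becomes a third.
Suspension figures are named by those two intervals: 4–3.

4–3 suspension.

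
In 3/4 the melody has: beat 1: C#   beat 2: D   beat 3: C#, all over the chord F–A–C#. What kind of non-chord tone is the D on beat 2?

The harmony at that moment is F augmented triad (F, A, C#); D is not a chord tone.
It is approached by step up from C# and left by step down to C#.
Step away and step back to the same note — a neighbor tone (upper neighbor).

Upper neighbor tone.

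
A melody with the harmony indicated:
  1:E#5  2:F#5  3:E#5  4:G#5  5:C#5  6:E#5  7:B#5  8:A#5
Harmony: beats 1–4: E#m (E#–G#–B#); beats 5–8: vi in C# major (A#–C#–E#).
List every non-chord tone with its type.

The harmony at that moment is E# minor triad (E#, G#, B#); F#5 is not a chord tone.
It is approached by step up from E#5 and left by step down to E#5.
Step away and step back to the same note — a neighbor tone (upper neighbor).
The harmony at that moment is A# minor triad (A#, C#, E#); B#5 is not a chord tone.
It is approached by leap up from E#5 and left by step down to A#5.
Leap in, step out — an appoggiatura.

F#5 (beat 2) — neighbor tone; B#5 (beat 7) — appoggiatura.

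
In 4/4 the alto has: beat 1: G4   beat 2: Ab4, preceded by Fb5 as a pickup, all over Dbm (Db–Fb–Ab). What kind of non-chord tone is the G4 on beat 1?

The harmony at that moment is Db minor triad (Db, Fb, Ab); G4 is not a chord tone.
It is approached by leap down from Fb5 and left by step up to Ab4.
Leap in, step out, metrically accented — an appoggiatura.

Appoggiatura.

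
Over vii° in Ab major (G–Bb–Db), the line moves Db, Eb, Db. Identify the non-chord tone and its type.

The harmony at that moment is G diminished triad (G, Bb, Db); Eb is not a chord tone.
It is approached by step up from Db and left by step down to Db.
Step away and step back to the same note — a neighbor tone (upper neighbor).

Eb is a neighbor tone.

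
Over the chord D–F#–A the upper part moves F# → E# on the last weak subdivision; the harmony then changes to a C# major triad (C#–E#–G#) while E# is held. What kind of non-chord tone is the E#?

The harmony at that moment is D major triad (D, F#, A); E# is not a chord tone.
It is approached by step down from F# and then sustained as the same pitch into the next harmony.
Arriving early and becoming a chord tone when the harmony changes — an anticipation.

E# is an anticipation.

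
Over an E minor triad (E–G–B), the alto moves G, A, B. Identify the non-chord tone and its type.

The harmony at that moment is E minor triad (E, G, B); A is not a chord tone.
It is approached by step up from G and left by step up to B.
Step in, step out in the same direction — a passing tone.

A is a passing tone.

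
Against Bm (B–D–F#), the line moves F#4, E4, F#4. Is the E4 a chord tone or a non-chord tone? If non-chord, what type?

Non-chord tone — a neighbor tone.

The harmony at that moment is B minor triad (B, D, F#); E4 is not a chord tone.
It is approached by step down from F#4 and left by step up to F#4.
Step away and step back to the same note — a neighbor tone (lower neighbor).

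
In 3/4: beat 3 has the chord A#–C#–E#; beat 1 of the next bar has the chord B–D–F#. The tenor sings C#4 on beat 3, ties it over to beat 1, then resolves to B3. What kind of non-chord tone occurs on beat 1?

The harmony at that moment is B minor triad (B, D, F#); C#4 is not a chord tone.
It is held over (the same pitch as the preceding C#4) and left by step down to B3.
Held over from the previous chord and resolving down by step — a suspension.

Suspension.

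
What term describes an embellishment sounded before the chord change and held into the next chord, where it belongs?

Approach: ahead of the chord change (typically by step), so it is dissonant against the current harmony. Departure: none — the same pitch is restated or held and is a chord tone of the new harmony.
Dissonant first, consonant once the harmony catches up: the note simply arrives early — an anticipation. (The reverse timing, consonant first and dissonant after the change, would be a suspension or retardation.)

Anticipation.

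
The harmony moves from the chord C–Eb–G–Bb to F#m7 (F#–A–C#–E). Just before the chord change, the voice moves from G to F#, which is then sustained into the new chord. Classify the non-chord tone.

F# is an anticipation.

The harmony at that moment is C minor seventh chord (C, Eb, G, Bb); F# is not a chord tone.
It is approached by step down from G and then sustained as the same pitch into the next harmony.
Arriving early and becoming a chord tone when the harmony changes — an anticipation.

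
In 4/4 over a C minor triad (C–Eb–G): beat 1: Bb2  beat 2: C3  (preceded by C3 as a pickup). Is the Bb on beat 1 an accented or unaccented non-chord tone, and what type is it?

Accented neighbor tone.

The harmony at that moment is C minor triad (C, Eb, G); Bb2 is not a chord tone.
It is approached by step down from C3 and left by step up to C3.
Step away and step back to the same note — a neighbor tone (lower neighbor).
It falls on the downbeat, so it is accented.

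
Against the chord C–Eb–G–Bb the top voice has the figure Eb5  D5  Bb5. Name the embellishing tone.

D5 is an escape tone.

The harmony at that moment is C minor seventh chord (C, Eb, G, Bb); D5 is not a chord tone.
It is approached by step down from Eb5 and left by leap up to Bb5.
Step in, leap out — an escape tone.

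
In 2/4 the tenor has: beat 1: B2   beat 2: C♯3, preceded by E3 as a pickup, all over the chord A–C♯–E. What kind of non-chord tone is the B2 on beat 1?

The harmony at that moment is A major triad (A, C♯, E); B2 is not a chord tone.
It is approached by leap down from E3 and left by step up to C♯3.
Leap in, step out, metrically accented — an appoggiatura.

Appoggiatura.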